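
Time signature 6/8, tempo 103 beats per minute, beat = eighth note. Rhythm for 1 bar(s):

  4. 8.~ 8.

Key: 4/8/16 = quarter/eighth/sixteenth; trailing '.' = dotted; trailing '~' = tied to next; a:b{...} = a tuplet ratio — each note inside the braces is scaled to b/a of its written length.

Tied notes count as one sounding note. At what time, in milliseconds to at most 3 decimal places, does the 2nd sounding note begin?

note 2 onset = 3b = 1747.573ms

1. 0.0ms @ 0 + 1747.573ms (3)
2. 1747.573ms @ 3 + 1747.573ms (3)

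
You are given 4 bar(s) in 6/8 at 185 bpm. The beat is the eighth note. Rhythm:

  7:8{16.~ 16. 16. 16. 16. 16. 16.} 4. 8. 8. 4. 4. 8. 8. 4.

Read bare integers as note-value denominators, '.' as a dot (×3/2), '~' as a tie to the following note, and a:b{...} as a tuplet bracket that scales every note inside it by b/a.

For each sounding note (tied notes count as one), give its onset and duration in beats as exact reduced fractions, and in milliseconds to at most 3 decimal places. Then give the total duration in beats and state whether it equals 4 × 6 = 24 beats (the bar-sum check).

1) 0.0ms=0b +555.985ms=12/7b
2) 555.985ms=12/7b +277.992ms=6/7b
3) 833.977ms=18/7b +277.992ms=6/7b
4) 1111.969ms=24/7b +277.992ms=6/7b
5) 1389.961ms=30/7b +277.992ms=6/7b
6) 1667.954ms=36/7b +277.992ms=6/7b
7) 1945.946ms=6b +972.973ms=3b
8) 2918.919ms=9b +486.486ms=3/2b
9) 3405.405ms=21/2b +486.486ms=3/2b
10) 3891.892ms=12b +972.973ms=3b
11) 4864.865ms=15b +972.973ms=3b
12) 5837.838ms=18b +486.486ms=3/2b
13) 6324.324ms=39/2b +486.486ms=3/2b
14) 6810.811ms=21b +972.973ms=3b
Σ=24b of 24 (185bpm 6/8) — PASS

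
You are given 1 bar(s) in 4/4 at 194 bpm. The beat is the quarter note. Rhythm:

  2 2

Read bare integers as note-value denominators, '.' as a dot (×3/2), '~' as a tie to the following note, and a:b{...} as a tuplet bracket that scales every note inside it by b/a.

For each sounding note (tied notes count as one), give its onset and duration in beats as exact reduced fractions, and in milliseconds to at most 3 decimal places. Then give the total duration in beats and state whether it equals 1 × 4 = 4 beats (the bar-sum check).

1) 0.0ms=0b +618.557ms=2b
2) 618.557ms=2b +618.557ms=2b
Σ=4b of 4 (194bpm 4/4) — PASS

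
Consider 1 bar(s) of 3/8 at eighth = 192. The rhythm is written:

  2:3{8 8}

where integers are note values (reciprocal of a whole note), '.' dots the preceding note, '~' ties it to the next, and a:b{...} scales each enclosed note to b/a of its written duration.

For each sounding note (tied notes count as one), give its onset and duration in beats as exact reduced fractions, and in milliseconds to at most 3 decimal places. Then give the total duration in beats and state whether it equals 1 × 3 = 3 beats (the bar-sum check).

1) 0.0ms=0b +468.75ms=3/2b
2) 468.75ms=3/2b +468.75ms=3/2b
Σ=3b of 3 (192bpm 3/8) — PASS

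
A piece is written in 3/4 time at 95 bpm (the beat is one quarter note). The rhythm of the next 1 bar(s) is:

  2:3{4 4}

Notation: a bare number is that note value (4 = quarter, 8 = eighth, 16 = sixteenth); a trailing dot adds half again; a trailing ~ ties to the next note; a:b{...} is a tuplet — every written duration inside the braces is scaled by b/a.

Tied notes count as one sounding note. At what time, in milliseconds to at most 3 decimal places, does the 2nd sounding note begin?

1. 0.0ms @ 0 + 947.368ms (3/2)
2. 947.368ms @ 3/2 + 947.368ms (3/2)

note 2 onset = 3/2b = 947.368ms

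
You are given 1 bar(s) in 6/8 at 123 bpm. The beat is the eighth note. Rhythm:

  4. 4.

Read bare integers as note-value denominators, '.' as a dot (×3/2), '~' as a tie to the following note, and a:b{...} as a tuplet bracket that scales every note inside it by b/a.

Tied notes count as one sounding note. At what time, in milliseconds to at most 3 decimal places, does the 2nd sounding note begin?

note 2 onset = 3b = 1463.415ms

1. 0.0ms @ 0 + 1463.415ms (3)
2. 1463.415ms @ 3 + 1463.415ms (3)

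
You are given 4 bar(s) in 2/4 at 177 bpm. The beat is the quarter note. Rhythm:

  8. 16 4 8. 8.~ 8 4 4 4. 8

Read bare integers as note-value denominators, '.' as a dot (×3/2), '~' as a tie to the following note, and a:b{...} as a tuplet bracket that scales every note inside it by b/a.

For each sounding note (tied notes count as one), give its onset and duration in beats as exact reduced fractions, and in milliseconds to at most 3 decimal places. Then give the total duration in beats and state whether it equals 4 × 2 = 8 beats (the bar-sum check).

1) 0.0ms=0b +254.237ms=3/4b
2) 254.237ms=3/4b +84.746ms=1/4b
3) 338.983ms=1b +338.983ms=1b
4) 677.966ms=2b +254.237ms=3/4b
5) 932.203ms=11/4b +423.729ms=5/4b
6) 1355.932ms=4b +338.983ms=1b
7) 1694.915ms=5b +338.983ms=1b
8) 2033.898ms=6b +508.475ms=3/2b
9) 2542.373ms=15/2b +169.492ms=1/2b
Σ=8b of 8 (177bpm 2/4) — PASS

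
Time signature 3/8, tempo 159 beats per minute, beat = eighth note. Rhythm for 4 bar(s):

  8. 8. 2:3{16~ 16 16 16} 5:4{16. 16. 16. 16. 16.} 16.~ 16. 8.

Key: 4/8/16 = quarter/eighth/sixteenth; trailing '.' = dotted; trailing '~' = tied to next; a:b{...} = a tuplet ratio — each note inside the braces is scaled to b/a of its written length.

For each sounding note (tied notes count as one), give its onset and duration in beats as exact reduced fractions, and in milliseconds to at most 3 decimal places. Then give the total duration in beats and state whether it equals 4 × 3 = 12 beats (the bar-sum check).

1) 0.0ms=0b +566.038ms=3/2b
2) 566.038ms=3/2b +566.038ms=3/2b
3) 1132.075ms=3b +566.038ms=3/2b
4) 1698.113ms=9/2b +283.019ms=3/4b
5) 1981.132ms=21/4b +283.019ms=3/4b
6) 2264.151ms=6b +226.415ms=3/5b
7) 2490.566ms=33/5b +226.415ms=3/5b
8) 2716.981ms=36/5b +226.415ms=3/5b
9) 2943.396ms=39/5b +226.415ms=3/5b
10) 3169.811ms=42/5b +226.415ms=3/5b
11) 3396.226ms=9b +566.038ms=3/2b
12) 3962.264ms=21/2b +566.038ms=3/2b
Σ=12b of 12 (159bpm 3/8) — PASS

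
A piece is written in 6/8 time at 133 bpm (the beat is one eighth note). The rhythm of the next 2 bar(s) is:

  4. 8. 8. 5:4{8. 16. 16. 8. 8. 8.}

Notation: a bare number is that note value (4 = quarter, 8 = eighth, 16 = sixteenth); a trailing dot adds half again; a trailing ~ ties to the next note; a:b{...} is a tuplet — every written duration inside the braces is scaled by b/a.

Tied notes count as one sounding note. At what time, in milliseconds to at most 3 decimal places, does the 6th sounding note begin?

note 6 onset = 39/5b = 3518.797ms

1. 0.0ms @ 0 + 1353.383ms (3)
2. 1353.383ms @ 3 + 676.692ms (3/2)
3. 2030.075ms @ 9/2 + 676.692ms (3/2)
4. 2706.767ms @ 6 + 541.353ms (6/5)
5. 3248.12ms @ 36/5 + 270.677ms (3/5)
6. 3518.797ms @ 39/5 + 270.677ms (3/5)
7. 3789.474ms @ 42/5 + 541.353ms (6/5)
8. 4330.827ms @ 48/5 + 541.353ms (6/5)
9. 4872.18ms @ 54/5 + 541.353ms (6/5)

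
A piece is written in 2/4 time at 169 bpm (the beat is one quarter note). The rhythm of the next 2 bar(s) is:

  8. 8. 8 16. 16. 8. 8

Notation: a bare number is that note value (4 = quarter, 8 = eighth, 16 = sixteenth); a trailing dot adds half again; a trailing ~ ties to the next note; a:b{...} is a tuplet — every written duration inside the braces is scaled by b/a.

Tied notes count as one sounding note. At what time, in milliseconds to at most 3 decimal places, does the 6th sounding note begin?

1. 0.0ms @ 0 + 266.272ms (3/4)
2. 266.272ms @ 3/4 + 266.272ms (3/4)
3. 532.544ms @ 3/2 + 177.515ms (1/2)
4. 710.059ms @ 2 + 133.136ms (3/8)
5. 843.195ms @ 19/8 + 133.136ms (3/8)
6. 976.331ms @ 11/4 + 266.272ms (3/4)
7. 1242.604ms @ 7/2 + 177.515ms (1/2)

note 6 onset = 11/4b = 976.331ms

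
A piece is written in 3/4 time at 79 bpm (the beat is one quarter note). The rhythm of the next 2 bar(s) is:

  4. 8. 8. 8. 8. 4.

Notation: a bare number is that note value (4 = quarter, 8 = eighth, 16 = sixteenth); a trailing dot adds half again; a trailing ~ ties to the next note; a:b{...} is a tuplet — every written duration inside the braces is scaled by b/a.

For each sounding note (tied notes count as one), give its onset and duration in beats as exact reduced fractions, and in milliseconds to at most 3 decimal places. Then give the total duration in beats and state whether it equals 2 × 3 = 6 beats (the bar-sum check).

1) 0.0ms=0b +1139.241ms=3/2b
2) 1139.241ms=3/2b +569.62ms=3/4b
3) 1708.861ms=9/4b +569.62ms=3/4b
4) 2278.481ms=3b +569.62ms=3/4b
5) 2848.101ms=15/4b +569.62ms=3/4b
6) 3417.722ms=9/2b +1139.241ms=3/2b
Σ=6b of 6 (79bpm 3/4) — PASS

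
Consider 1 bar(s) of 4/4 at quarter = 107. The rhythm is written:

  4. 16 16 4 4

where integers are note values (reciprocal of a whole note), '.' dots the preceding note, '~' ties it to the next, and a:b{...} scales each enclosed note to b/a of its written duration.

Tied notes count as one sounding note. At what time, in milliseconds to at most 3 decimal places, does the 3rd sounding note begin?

1. 0.0ms @ 0 + 841.121ms (3/2)
2. 841.121ms @ 3/2 + 140.187ms (1/4)
3. 981.308ms @ 7/4 + 140.187ms (1/4)
4. 1121.495ms @ 2 + 560.748ms (1)
5. 1682.243ms @ 3 + 560.748ms (1)

note 3 onset = 7/4b = 981.308ms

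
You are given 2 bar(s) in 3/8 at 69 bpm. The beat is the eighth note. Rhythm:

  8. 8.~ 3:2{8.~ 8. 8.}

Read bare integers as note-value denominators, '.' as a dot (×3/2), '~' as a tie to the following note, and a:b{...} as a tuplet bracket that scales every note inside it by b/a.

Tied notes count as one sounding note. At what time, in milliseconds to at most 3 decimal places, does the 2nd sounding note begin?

note 2 onset = 3/2b = 1304.348ms

1. 0.0ms @ 0 + 1304.348ms (3/2)
2. 1304.348ms @ 3/2 + 3043.478ms (7/2)
3. 4347.826ms @ 5 + 869.565ms (1)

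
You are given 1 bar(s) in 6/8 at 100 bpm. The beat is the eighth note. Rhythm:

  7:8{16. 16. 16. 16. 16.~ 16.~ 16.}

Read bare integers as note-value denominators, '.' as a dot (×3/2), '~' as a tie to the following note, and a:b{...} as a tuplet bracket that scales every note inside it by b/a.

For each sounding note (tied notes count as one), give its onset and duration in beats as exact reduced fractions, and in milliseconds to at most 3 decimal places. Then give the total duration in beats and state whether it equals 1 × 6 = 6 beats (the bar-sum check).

1) 0.0ms=0b +514.286ms=6/7b
2) 514.286ms=6/7b +514.286ms=6/7b
3) 1028.571ms=12/7b +514.286ms=6/7b
4) 1542.857ms=18/7b +514.286ms=6/7b
5) 2057.143ms=24/7b +1542.857ms=18/7b
Σ=6b of 6 (100bpm 6/8) — PASS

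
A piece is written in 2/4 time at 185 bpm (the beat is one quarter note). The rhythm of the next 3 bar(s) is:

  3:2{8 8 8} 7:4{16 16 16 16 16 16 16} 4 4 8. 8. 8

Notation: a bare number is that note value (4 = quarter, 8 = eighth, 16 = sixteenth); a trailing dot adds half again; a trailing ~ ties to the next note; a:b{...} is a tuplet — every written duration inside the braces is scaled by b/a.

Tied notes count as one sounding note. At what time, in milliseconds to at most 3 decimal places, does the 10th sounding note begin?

note 10 onset = 13/7b = 602.317ms

1. 0.0ms @ 0 + 108.108ms (1/3)
2. 108.108ms @ 1/3 + 108.108ms (1/3)
3. 216.216ms @ 2/3 + 108.108ms (1/3)
4. 324.324ms @ 1 + 46.332ms (1/7)
5. 370.656ms @ 8/7 + 46.332ms (1/7)
6. 416.988ms @ 9/7 + 46.332ms (1/7)
7. 463.32ms @ 10/7 + 46.332ms (1/7)
8. 509.653ms @ 11/7 + 46.332ms (1/7)
9. 555.985ms @ 12/7 + 46.332ms (1/7)
10. 602.317ms @ 13/7 + 46.332ms (1/7)
11. 648.649ms @ 2 + 324.324ms (1)
12. 972.973ms @ 3 + 324.324ms (1)
13. 1297.297ms @ 4 + 243.243ms (3/4)
14. 1540.541ms @ 19/4 + 243.243ms (3/4)
15. 1783.784ms @ 11/2 + 162.162ms (1/2)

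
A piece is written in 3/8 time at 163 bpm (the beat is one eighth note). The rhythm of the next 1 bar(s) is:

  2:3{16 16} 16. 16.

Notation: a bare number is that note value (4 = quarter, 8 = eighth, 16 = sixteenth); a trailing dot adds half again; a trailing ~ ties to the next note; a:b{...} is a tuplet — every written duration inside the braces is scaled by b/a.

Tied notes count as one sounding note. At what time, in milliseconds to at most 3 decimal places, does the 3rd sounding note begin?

note 3 onset = 3/2b = 552.147ms

1. 0.0ms @ 0 + 276.074ms (3/4)
2. 276.074ms @ 3/4 + 276.074ms (3/4)
3. 552.147ms @ 3/2 + 276.074ms (3/4)
4. 828.221ms @ 9/4 + 276.074ms (3/4)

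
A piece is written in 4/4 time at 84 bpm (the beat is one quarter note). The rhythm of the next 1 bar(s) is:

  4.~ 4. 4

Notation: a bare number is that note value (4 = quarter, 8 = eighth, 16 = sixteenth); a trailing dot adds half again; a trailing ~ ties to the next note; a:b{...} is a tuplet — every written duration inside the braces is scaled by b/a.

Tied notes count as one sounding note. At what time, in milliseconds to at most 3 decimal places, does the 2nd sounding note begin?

note 2 onset = 3b = 2142.857ms

1. 0.0ms @ 0 + 2142.857ms (3)
2. 2142.857ms @ 3 + 714.286ms (1)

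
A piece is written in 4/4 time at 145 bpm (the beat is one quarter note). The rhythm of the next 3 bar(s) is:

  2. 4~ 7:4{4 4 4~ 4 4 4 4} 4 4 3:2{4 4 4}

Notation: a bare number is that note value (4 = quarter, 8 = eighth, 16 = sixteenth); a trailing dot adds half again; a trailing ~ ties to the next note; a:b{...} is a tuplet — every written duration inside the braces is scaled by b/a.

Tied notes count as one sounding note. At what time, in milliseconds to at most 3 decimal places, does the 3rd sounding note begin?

1. 0.0ms @ 0 + 1241.379ms (3)
2. 1241.379ms @ 3 + 650.246ms (11/7)
3. 1891.626ms @ 32/7 + 236.453ms (4/7)
4. 2128.079ms @ 36/7 + 472.906ms (8/7)
5. 2600.985ms @ 44/7 + 236.453ms (4/7)
6. 2837.438ms @ 48/7 + 236.453ms (4/7)
7. 3073.892ms @ 52/7 + 236.453ms (4/7)
8. 3310.345ms @ 8 + 413.793ms (1)
9. 3724.138ms @ 9 + 413.793ms (1)
10. 4137.931ms @ 10 + 275.862ms (2/3)
11. 4413.793ms @ 32/3 + 275.862ms (2/3)
12. 4689.655ms @ 34/3 + 275.862ms (2/3)

note 3 onset = 32/7b = 1891.626ms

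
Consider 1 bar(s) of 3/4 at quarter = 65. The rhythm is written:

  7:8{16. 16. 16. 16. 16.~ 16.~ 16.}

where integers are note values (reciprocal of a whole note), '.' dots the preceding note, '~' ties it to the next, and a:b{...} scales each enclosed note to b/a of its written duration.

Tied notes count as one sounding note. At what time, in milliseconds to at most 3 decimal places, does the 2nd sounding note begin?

1. 0.0ms @ 0 + 395.604ms (3/7)
2. 395.604ms @ 3/7 + 395.604ms (3/7)
3. 791.209ms @ 6/7 + 395.604ms (3/7)
4. 1186.813ms @ 9/7 + 395.604ms (3/7)
5. 1582.418ms @ 12/7 + 1186.813ms (9/7)

note 2 onset = 3/7b = 395.604ms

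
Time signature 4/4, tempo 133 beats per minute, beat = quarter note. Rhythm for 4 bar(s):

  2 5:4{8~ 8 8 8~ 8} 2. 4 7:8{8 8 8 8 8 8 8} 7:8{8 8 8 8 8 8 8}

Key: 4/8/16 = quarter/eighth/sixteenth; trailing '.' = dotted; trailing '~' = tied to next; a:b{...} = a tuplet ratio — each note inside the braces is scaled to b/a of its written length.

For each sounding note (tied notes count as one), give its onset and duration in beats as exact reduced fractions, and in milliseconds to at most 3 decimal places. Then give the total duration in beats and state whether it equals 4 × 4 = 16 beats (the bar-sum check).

1) 0.0ms=0b +902.256ms=2b
2) 902.256ms=2b +360.902ms=4/5b
3) 1263.158ms=14/5b +180.451ms=2/5b
4) 1443.609ms=16/5b +360.902ms=4/5b
5) 1804.511ms=4b +1353.383ms=3b
6) 3157.895ms=7b +451.128ms=1b
7) 3609.023ms=8b +257.787ms=4/7b
8) 3866.81ms=60/7b +257.787ms=4/7b
9) 4124.597ms=64/7b +257.787ms=4/7b
10) 4382.385ms=68/7b +257.787ms=4/7b
11) 4640.172ms=72/7b +257.787ms=4/7b
12) 4897.959ms=76/7b +257.787ms=4/7b
13) 5155.747ms=80/7b +257.787ms=4/7b
14) 5413.534ms=12b +257.787ms=4/7b
15) 5671.321ms=88/7b +257.787ms=4/7b
16) 5929.108ms=92/7b +257.787ms=4/7b
17) 6186.896ms=96/7b +257.787ms=4/7b
18) 6444.683ms=100/7b +257.787ms=4/7b
19) 6702.47ms=104/7b +257.787ms=4/7b
20) 6960.258ms=108/7b +257.787ms=4/7b
Σ=16b of 16 (133bpm 4/4) — PASS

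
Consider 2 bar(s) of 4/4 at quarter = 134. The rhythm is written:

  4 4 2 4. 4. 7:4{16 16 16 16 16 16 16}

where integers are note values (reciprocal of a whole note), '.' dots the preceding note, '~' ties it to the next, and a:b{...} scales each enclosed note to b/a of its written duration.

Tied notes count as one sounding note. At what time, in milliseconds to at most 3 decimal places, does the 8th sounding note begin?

1. 0.0ms @ 0 + 447.761ms (1)
2. 447.761ms @ 1 + 447.761ms (1)
3. 895.522ms @ 2 + 895.522ms (2)
4. 1791.045ms @ 4 + 671.642ms (3/2)
5. 2462.687ms @ 11/2 + 671.642ms (3/2)
6. 3134.328ms @ 7 + 63.966ms (1/7)
7. 3198.294ms @ 50/7 + 63.966ms (1/7)
8. 3262.26ms @ 51/7 + 63.966ms (1/7)
9. 3326.226ms @ 52/7 + 63.966ms (1/7)
10. 3390.192ms @ 53/7 + 63.966ms (1/7)
11. 3454.158ms @ 54/7 + 63.966ms (1/7)
12. 3518.124ms @ 55/7 + 63.966ms (1/7)

note 8 onset = 51/7b = 3262.26ms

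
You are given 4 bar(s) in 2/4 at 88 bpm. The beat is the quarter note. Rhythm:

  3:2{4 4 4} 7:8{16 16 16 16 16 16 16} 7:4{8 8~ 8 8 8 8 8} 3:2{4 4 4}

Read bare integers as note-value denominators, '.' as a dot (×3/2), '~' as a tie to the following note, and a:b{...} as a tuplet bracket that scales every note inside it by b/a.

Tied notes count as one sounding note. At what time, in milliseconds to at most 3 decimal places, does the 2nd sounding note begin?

1. 0.0ms @ 0 + 454.545ms (2/3)
2. 454.545ms @ 2/3 + 454.545ms (2/3)
3. 909.091ms @ 4/3 + 454.545ms (2/3)
4. 1363.636ms @ 2 + 194.805ms (2/7)
5. 1558.442ms @ 16/7 + 194.805ms (2/7)
6. 1753.247ms @ 18/7 + 194.805ms (2/7)
7. 1948.052ms @ 20/7 + 194.805ms (2/7)
8. 2142.857ms @ 22/7 + 194.805ms (2/7)
9. 2337.662ms @ 24/7 + 194.805ms (2/7)
10. 2532.468ms @ 26/7 + 194.805ms (2/7)
11. 2727.273ms @ 4 + 194.805ms (2/7)
12. 2922.078ms @ 30/7 + 389.61ms (4/7)
13. 3311.688ms @ 34/7 + 194.805ms (2/7)
14. 3506.494ms @ 36/7 + 194.805ms (2/7)
15. 3701.299ms @ 38/7 + 194.805ms (2/7)
16. 3896.104ms @ 40/7 + 194.805ms (2/7)
17. 4090.909ms @ 6 + 454.545ms (2/3)
18. 4545.455ms @ 20/3 + 454.545ms (2/3)
19. 5000.0ms @ 22/3 + 454.545ms (2/3)

note 2 onset = 2/3b = 454.545ms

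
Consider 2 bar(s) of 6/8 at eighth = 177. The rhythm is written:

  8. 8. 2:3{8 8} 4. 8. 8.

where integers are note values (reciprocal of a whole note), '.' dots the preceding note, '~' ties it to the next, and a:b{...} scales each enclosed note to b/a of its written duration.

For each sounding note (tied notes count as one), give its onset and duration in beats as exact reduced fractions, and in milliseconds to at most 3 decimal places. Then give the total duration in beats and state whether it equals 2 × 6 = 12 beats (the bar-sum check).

1) 0.0ms=0b +508.475ms=3/2b
2) 508.475ms=3/2b +508.475ms=3/2b
3) 1016.949ms=3b +508.475ms=3/2b
4) 1525.424ms=9/2b +508.475ms=3/2b
5) 2033.898ms=6b +1016.949ms=3b
6) 3050.847ms=9b +508.475ms=3/2b
7) 3559.322ms=21/2b +508.475ms=3/2b
Σ=12b of 12 (177bpm 6/8) — PASS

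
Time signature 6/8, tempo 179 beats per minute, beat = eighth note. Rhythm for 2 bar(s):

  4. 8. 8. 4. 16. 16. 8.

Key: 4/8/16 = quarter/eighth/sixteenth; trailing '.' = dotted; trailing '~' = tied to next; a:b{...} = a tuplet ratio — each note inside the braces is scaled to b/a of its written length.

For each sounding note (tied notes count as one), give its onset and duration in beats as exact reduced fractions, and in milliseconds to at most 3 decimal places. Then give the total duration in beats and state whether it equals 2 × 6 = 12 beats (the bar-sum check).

1) 0.0ms=0b +1005.587ms=3b
2) 1005.587ms=3b +502.793ms=3/2b
3) 1508.38ms=9/2b +502.793ms=3/2b
4) 2011.173ms=6b +1005.587ms=3b
5) 3016.76ms=9b +251.397ms=3/4b
6) 3268.156ms=39/4b +251.397ms=3/4b
7) 3519.553ms=21/2b +502.793ms=3/2b
Σ=12b of 12 (179bpm 6/8) — PASS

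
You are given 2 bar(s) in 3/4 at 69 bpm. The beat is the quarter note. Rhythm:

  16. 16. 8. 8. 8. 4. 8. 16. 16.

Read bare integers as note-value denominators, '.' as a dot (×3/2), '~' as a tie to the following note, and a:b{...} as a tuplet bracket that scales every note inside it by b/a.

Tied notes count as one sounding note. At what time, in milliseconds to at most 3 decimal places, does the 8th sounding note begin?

1. 0.0ms @ 0 + 326.087ms (3/8)
2. 326.087ms @ 3/8 + 326.087ms (3/8)
3. 652.174ms @ 3/4 + 652.174ms (3/4)
4. 1304.348ms @ 3/2 + 652.174ms (3/4)
5. 1956.522ms @ 9/4 + 652.174ms (3/4)
6. 2608.696ms @ 3 + 1304.348ms (3/2)
7. 3913.043ms @ 9/2 + 652.174ms (3/4)
8. 4565.217ms @ 21/4 + 326.087ms (3/8)
9. 4891.304ms @ 45/8 + 326.087ms (3/8)

note 8 onset = 21/4b = 4565.217ms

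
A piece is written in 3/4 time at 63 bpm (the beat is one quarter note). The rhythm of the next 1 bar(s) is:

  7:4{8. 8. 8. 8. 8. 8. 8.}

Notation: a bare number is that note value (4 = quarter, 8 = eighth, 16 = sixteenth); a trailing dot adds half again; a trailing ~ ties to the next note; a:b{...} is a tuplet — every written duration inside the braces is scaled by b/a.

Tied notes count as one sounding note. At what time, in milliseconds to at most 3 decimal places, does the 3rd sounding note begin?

1. 0.0ms @ 0 + 408.163ms (3/7)
2. 408.163ms @ 3/7 + 408.163ms (3/7)
3. 816.327ms @ 6/7 + 408.163ms (3/7)
4. 1224.49ms @ 9/7 + 408.163ms (3/7)
5. 1632.653ms @ 12/7 + 408.163ms (3/7)
6. 2040.816ms @ 15/7 + 408.163ms (3/7)
7. 2448.98ms @ 18/7 + 408.163ms (3/7)

note 3 onset = 6/7b = 816.327ms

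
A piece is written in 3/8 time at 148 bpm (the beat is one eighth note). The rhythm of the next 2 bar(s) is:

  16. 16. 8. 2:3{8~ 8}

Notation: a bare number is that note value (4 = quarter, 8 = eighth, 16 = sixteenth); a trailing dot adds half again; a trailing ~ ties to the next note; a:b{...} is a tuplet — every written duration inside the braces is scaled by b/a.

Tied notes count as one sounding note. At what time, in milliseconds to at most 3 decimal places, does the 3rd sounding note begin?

1. 0.0ms @ 0 + 304.054ms (3/4)
2. 304.054ms @ 3/4 + 304.054ms (3/4)
3. 608.108ms @ 3/2 + 608.108ms (3/2)
4. 1216.216ms @ 3 + 1216.216ms (3)

note 3 onset = 3/2b = 608.108ms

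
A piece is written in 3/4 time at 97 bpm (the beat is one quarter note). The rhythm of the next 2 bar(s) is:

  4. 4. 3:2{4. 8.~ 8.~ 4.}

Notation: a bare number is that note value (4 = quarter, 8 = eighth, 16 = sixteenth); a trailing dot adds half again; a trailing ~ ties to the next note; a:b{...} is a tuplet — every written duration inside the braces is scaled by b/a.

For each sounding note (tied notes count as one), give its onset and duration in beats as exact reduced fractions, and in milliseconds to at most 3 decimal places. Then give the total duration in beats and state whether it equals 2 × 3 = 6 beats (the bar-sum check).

1) 0.0ms=0b +927.835ms=3/2b
2) 927.835ms=3/2b +927.835ms=3/2b
3) 1855.67ms=3b +618.557ms=1b
4) 2474.227ms=4b +1237.113ms=2b
Σ=6b of 6 (97bpm 3/4) — PASS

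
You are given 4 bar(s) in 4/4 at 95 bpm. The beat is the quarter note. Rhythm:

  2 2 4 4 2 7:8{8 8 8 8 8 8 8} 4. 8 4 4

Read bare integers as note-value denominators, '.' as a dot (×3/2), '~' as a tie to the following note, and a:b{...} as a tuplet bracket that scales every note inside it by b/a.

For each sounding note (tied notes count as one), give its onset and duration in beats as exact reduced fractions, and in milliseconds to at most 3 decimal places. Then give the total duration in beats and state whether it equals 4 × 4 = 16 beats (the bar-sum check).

1) 0.0ms=0b +1263.158ms=2b
2) 1263.158ms=2b +1263.158ms=2b
3) 2526.316ms=4b +631.579ms=1b
4) 3157.895ms=5b +631.579ms=1b
5) 3789.474ms=6b +1263.158ms=2b
6) 5052.632ms=8b +360.902ms=4/7b
7) 5413.534ms=60/7b +360.902ms=4/7b
8) 5774.436ms=64/7b +360.902ms=4/7b
9) 6135.338ms=68/7b +360.902ms=4/7b
10) 6496.241ms=72/7b +360.902ms=4/7b
11) 6857.143ms=76/7b +360.902ms=4/7b
12) 7218.045ms=80/7b +360.902ms=4/7b
13) 7578.947ms=12b +947.368ms=3/2b
14) 8526.316ms=27/2b +315.789ms=1/2b
15) 8842.105ms=14b +631.579ms=1b
16) 9473.684ms=15b +631.579ms=1b
Σ=16b of 16 (95bpm 4/4) — PASS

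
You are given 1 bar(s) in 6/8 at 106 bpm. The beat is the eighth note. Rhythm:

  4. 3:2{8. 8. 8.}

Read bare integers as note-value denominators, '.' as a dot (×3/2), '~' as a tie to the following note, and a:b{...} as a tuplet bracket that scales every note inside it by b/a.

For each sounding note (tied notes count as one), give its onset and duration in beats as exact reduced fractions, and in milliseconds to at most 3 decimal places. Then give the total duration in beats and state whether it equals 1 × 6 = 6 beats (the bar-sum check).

1) 0.0ms=0b +1698.113ms=3b
2) 1698.113ms=3b +566.038ms=1b
3) 2264.151ms=4b +566.038ms=1b
4) 2830.189ms=5b +566.038ms=1b
Σ=6b of 6 (106bpm 6/8) — PASS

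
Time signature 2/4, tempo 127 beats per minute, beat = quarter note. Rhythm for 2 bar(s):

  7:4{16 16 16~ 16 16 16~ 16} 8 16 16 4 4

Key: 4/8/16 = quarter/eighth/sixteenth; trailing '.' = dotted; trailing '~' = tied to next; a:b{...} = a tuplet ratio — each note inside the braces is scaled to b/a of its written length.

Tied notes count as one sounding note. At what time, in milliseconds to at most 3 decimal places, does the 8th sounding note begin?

1. 0.0ms @ 0 + 67.492ms (1/7)
2. 67.492ms @ 1/7 + 67.492ms (1/7)
3. 134.983ms @ 2/7 + 134.983ms (2/7)
4. 269.966ms @ 4/7 + 67.492ms (1/7)
5. 337.458ms @ 5/7 + 134.983ms (2/7)
6. 472.441ms @ 1 + 236.22ms (1/2)
7. 708.661ms @ 3/2 + 118.11ms (1/4)
8. 826.772ms @ 7/4 + 118.11ms (1/4)
9. 944.882ms @ 2 + 472.441ms (1)
10. 1417.323ms @ 3 + 472.441ms (1)

note 8 onset = 7/4b = 826.772ms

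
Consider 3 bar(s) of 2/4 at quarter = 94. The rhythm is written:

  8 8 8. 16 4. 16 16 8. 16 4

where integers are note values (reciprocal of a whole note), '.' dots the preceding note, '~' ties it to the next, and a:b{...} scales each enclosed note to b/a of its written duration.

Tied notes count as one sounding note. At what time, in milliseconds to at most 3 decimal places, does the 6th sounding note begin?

1. 0.0ms @ 0 + 319.149ms (1/2)
2. 319.149ms @ 1/2 + 319.149ms (1/2)
3. 638.298ms @ 1 + 478.723ms (3/4)
4. 1117.021ms @ 7/4 + 159.574ms (1/4)
5. 1276.596ms @ 2 + 957.447ms (3/2)
6. 2234.043ms @ 7/2 + 159.574ms (1/4)
7. 2393.617ms @ 15/4 + 159.574ms (1/4)
8. 2553.191ms @ 4 + 478.723ms (3/4)
9. 3031.915ms @ 19/4 + 159.574ms (1/4)
10. 3191.489ms @ 5 + 638.298ms (1)

note 6 onset = 7/2b = 2234.043ms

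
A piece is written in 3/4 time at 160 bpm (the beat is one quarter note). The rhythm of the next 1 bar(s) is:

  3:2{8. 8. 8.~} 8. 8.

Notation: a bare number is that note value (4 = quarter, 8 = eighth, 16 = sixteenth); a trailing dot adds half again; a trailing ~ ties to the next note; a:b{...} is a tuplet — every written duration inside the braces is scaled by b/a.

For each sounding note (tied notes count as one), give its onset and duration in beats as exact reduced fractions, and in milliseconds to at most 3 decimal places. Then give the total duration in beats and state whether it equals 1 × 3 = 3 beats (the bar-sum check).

1) 0.0ms=0b +187.5ms=1/2b
2) 187.5ms=1/2b +187.5ms=1/2b
3) 375.0ms=1b +468.75ms=5/4b
4) 843.75ms=9/4b +281.25ms=3/4b
Σ=3b of 3 (160bpm 3/4) — PASS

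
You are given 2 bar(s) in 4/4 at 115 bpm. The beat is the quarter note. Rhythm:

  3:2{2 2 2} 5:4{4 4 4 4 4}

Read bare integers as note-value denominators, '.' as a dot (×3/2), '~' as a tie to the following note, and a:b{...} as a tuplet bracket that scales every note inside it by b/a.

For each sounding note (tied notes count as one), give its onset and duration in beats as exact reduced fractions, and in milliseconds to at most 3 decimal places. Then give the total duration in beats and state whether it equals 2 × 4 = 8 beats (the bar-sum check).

1) 0.0ms=0b +695.652ms=4/3b
2) 695.652ms=4/3b +695.652ms=4/3b
3) 1391.304ms=8/3b +695.652ms=4/3b
4) 2086.957ms=4b +417.391ms=4/5b
5) 2504.348ms=24/5b +417.391ms=4/5b
6) 2921.739ms=28/5b +417.391ms=4/5b
7) 3339.13ms=32/5b +417.391ms=4/5b
8) 3756.522ms=36/5b +417.391ms=4/5b
Σ=8b of 8 (115bpm 4/4) — PASS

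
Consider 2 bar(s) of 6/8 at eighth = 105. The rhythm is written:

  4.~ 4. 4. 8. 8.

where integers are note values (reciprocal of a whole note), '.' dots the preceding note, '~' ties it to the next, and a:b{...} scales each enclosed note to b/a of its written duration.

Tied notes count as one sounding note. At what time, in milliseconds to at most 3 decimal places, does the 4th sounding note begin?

1. 0.0ms @ 0 + 3428.571ms (6)
2. 3428.571ms @ 6 + 1714.286ms (3)
3. 5142.857ms @ 9 + 857.143ms (3/2)
4. 6000.0ms @ 21/2 + 857.143ms (3/2)

note 4 onset = 21/2b = 6000.0ms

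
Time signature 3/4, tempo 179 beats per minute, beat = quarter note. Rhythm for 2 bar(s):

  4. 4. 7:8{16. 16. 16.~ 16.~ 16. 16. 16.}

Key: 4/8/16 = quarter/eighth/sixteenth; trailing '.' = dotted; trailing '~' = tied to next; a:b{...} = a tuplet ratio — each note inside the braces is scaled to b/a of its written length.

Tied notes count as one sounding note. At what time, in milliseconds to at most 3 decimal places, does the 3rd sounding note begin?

1. 0.0ms @ 0 + 502.793ms (3/2)
2. 502.793ms @ 3/2 + 502.793ms (3/2)
3. 1005.587ms @ 3 + 143.655ms (3/7)
4. 1149.242ms @ 24/7 + 143.655ms (3/7)
5. 1292.897ms @ 27/7 + 430.966ms (9/7)
6. 1723.863ms @ 36/7 + 143.655ms (3/7)
7. 1867.518ms @ 39/7 + 143.655ms (3/7)

note 3 onset = 3b = 1005.587ms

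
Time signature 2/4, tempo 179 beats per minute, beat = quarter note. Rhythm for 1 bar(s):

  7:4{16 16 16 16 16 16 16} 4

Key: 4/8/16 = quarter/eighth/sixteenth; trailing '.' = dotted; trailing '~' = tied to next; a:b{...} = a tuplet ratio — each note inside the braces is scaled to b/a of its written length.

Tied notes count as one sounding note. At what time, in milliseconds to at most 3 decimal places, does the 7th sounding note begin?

1. 0.0ms @ 0 + 47.885ms (1/7)
2. 47.885ms @ 1/7 + 47.885ms (1/7)
3. 95.77ms @ 2/7 + 47.885ms (1/7)
4. 143.655ms @ 3/7 + 47.885ms (1/7)
5. 191.54ms @ 4/7 + 47.885ms (1/7)
6. 239.425ms @ 5/7 + 47.885ms (1/7)
7. 287.31ms @ 6/7 + 47.885ms (1/7)
8. 335.196ms @ 1 + 335.196ms (1)

note 7 onset = 6/7b = 287.31ms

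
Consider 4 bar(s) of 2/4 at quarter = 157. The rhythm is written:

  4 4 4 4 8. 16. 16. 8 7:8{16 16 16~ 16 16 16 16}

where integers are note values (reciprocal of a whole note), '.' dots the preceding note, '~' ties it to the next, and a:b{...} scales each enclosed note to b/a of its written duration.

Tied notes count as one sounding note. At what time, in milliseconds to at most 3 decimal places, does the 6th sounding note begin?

1. 0.0ms @ 0 + 382.166ms (1)
2. 382.166ms @ 1 + 382.166ms (1)
3. 764.331ms @ 2 + 382.166ms (1)
4. 1146.497ms @ 3 + 382.166ms (1)
5. 1528.662ms @ 4 + 286.624ms (3/4)
6. 1815.287ms @ 19/4 + 143.312ms (3/8)
7. 1958.599ms @ 41/8 + 143.312ms (3/8)
8. 2101.911ms @ 11/2 + 191.083ms (1/2)
9. 2292.994ms @ 6 + 109.19ms (2/7)
10. 2402.184ms @ 44/7 + 109.19ms (2/7)
11. 2511.374ms @ 46/7 + 218.38ms (4/7)
12. 2729.754ms @ 50/7 + 109.19ms (2/7)
13. 2838.944ms @ 52/7 + 109.19ms (2/7)
14. 2948.135ms @ 54/7 + 109.19ms (2/7)

note 6 onset = 19/4b = 1815.287ms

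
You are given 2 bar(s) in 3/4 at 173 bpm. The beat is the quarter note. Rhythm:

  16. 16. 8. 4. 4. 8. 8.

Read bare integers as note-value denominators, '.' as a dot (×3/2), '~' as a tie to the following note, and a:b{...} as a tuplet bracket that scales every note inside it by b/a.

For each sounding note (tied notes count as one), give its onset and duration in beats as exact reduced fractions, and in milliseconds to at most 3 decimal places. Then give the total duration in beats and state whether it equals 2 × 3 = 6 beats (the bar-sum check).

1) 0.0ms=0b +130.058ms=3/8b
2) 130.058ms=3/8b +130.058ms=3/8b
3) 260.116ms=3/4b +260.116ms=3/4b
4) 520.231ms=3/2b +520.231ms=3/2b
5) 1040.462ms=3b +520.231ms=3/2b
6) 1560.694ms=9/2b +260.116ms=3/4b
7) 1820.809ms=21/4b +260.116ms=3/4b
Σ=6b of 6 (173bpm 3/4) — PASS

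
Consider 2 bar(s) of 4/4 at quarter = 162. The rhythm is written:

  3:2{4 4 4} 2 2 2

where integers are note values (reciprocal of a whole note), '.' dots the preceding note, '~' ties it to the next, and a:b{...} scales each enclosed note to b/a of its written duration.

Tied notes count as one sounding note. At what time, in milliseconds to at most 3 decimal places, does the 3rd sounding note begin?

note 3 onset = 4/3b = 493.827ms

1. 0.0ms @ 0 + 246.914ms (2/3)
2. 246.914ms @ 2/3 + 246.914ms (2/3)
3. 493.827ms @ 4/3 + 246.914ms (2/3)
4. 740.741ms @ 2 + 740.741ms (2)
5. 1481.481ms @ 4 + 740.741ms (2)
6. 2222.222ms @ 6 + 740.741ms (2)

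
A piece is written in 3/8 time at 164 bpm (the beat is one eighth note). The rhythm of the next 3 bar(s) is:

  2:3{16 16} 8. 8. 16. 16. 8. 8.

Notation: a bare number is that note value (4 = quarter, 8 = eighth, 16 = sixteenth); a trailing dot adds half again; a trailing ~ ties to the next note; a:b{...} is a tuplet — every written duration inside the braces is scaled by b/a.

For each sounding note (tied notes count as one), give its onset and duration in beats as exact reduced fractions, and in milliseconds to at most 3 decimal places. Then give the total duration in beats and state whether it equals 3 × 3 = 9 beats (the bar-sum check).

1) 0.0ms=0b +274.39ms=3/4b
2) 274.39ms=3/4b +274.39ms=3/4b
3) 548.78ms=3/2b +548.78ms=3/2b
4) 1097.561ms=3b +548.78ms=3/2b
5) 1646.341ms=9/2b +274.39ms=3/4b
6) 1920.732ms=21/4b +274.39ms=3/4b
7) 2195.122ms=6b +548.78ms=3/2b
8) 2743.902ms=15/2b +548.78ms=3/2b
Σ=9b of 9 (164bpm 3/8) — PASS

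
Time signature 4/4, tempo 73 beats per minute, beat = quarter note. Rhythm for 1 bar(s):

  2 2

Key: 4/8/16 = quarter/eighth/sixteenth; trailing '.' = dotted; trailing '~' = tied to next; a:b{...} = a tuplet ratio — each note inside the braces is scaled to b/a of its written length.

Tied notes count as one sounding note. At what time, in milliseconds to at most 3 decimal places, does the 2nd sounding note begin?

note 2 onset = 2b = 1643.836ms

1. 0.0ms @ 0 + 1643.836ms (2)
2. 1643.836ms @ 2 + 1643.836ms (2)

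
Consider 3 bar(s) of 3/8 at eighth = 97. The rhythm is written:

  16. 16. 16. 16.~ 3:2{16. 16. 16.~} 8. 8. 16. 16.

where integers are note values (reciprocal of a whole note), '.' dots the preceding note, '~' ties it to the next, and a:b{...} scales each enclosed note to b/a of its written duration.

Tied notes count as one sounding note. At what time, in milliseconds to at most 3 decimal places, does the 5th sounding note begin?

note 5 onset = 7/2b = 2164.948ms

1. 0.0ms @ 0 + 463.918ms (3/4)
2. 463.918ms @ 3/4 + 463.918ms (3/4)
3. 927.835ms @ 3/2 + 463.918ms (3/4)
4. 1391.753ms @ 9/4 + 773.196ms (5/4)
5. 2164.948ms @ 7/2 + 309.278ms (1/2)
6. 2474.227ms @ 4 + 1237.113ms (2)
7. 3711.34ms @ 6 + 927.835ms (3/2)
8. 4639.175ms @ 15/2 + 463.918ms (3/4)
9. 5103.093ms @ 33/4 + 463.918ms (3/4)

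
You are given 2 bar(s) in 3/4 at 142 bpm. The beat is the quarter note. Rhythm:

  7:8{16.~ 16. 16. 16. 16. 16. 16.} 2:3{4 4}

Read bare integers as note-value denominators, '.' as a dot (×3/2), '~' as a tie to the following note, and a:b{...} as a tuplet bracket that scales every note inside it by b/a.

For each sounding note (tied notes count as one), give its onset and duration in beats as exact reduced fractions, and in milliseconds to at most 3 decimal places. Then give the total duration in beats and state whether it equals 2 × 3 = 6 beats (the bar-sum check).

1) 0.0ms=0b +362.173ms=6/7b
2) 362.173ms=6/7b +181.087ms=3/7b
3) 543.26ms=9/7b +181.087ms=3/7b
4) 724.346ms=12/7b +181.087ms=3/7b
5) 905.433ms=15/7b +181.087ms=3/7b
6) 1086.519ms=18/7b +181.087ms=3/7b
7) 1267.606ms=3b +633.803ms=3/2b
8) 1901.408ms=9/2b +633.803ms=3/2b
Σ=6b of 6 (142bpm 3/4) — PASS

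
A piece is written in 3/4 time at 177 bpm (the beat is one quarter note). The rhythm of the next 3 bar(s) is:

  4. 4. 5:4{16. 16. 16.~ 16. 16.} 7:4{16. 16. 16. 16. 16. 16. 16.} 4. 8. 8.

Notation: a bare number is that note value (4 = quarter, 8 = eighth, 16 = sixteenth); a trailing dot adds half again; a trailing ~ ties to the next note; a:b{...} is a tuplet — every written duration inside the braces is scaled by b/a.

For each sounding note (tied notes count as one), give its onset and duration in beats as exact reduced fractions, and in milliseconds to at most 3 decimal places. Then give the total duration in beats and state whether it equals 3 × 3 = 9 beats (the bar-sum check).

1) 0.0ms=0b +508.475ms=3/2b
2) 508.475ms=3/2b +508.475ms=3/2b
3) 1016.949ms=3b +101.695ms=3/10b
4) 1118.644ms=33/10b +101.695ms=3/10b
5) 1220.339ms=18/5b +203.39ms=3/5b
6) 1423.729ms=21/5b +101.695ms=3/10b
7) 1525.424ms=9/2b +72.639ms=3/14b
8) 1598.063ms=33/7b +72.639ms=3/14b
9) 1670.702ms=69/14b +72.639ms=3/14b
10) 1743.341ms=36/7b +72.639ms=3/14b
11) 1815.981ms=75/14b +72.639ms=3/14b
12) 1888.62ms=39/7b +72.639ms=3/14b
13) 1961.259ms=81/14b +72.639ms=3/14b
14) 2033.898ms=6b +508.475ms=3/2b
15) 2542.373ms=15/2b +254.237ms=3/4b
16) 2796.61ms=33/4b +254.237ms=3/4b
Σ=9b of 9 (177bpm 3/4) — PASS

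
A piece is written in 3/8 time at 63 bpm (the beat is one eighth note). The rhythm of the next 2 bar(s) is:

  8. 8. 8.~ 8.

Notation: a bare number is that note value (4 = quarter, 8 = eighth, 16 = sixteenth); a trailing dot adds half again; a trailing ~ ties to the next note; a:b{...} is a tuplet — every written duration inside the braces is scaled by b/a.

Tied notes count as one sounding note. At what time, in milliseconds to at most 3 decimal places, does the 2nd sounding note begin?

1. 0.0ms @ 0 + 1428.571ms (3/2)
2. 1428.571ms @ 3/2 + 1428.571ms (3/2)
3. 2857.143ms @ 3 + 2857.143ms (3)

note 2 onset = 3/2b = 1428.571ms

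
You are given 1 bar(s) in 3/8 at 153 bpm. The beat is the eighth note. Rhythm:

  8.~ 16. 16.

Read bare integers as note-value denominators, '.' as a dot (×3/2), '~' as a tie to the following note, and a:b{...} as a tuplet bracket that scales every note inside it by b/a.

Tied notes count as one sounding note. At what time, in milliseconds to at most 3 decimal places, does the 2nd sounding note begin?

1. 0.0ms @ 0 + 882.353ms (9/4)
2. 882.353ms @ 9/4 + 294.118ms (3/4)

note 2 onset = 9/4b = 882.353ms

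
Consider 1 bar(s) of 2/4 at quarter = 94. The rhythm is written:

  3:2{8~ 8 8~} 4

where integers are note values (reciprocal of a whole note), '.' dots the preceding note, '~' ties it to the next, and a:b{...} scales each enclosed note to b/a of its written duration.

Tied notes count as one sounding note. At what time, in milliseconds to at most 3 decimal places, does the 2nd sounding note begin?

note 2 onset = 2/3b = 425.532ms

1. 0.0ms @ 0 + 425.532ms (2/3)
2. 425.532ms @ 2/3 + 851.064ms (4/3)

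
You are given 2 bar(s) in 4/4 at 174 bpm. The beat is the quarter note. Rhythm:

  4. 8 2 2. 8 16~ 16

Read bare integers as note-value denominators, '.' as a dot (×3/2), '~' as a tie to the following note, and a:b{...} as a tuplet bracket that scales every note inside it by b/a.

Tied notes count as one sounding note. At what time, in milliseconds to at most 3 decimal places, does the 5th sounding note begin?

1. 0.0ms @ 0 + 517.241ms (3/2)
2. 517.241ms @ 3/2 + 172.414ms (1/2)
3. 689.655ms @ 2 + 689.655ms (2)
4. 1379.31ms @ 4 + 1034.483ms (3)
5. 2413.793ms @ 7 + 172.414ms (1/2)
6. 2586.207ms @ 15/2 + 172.414ms (1/2)

note 5 onset = 7b = 2413.793ms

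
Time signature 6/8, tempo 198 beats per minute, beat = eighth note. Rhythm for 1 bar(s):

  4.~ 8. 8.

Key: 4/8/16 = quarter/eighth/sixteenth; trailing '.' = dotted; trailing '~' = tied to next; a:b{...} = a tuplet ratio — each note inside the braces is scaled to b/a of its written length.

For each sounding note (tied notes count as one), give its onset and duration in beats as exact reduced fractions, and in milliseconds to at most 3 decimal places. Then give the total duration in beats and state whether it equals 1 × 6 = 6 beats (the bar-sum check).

1) 0.0ms=0b +1363.636ms=9/2b
2) 1363.636ms=9/2b +454.545ms=3/2b
Σ=6b of 6 (198bpm 6/8) — PASS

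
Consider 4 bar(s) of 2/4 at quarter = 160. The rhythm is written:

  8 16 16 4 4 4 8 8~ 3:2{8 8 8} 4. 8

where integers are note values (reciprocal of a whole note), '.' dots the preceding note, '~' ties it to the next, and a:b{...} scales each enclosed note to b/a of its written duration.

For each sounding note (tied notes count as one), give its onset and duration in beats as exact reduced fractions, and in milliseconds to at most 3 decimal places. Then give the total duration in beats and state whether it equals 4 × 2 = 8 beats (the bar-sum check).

1) 0.0ms=0b +187.5ms=1/2b
2) 187.5ms=1/2b +93.75ms=1/4b
3) 281.25ms=3/4b +93.75ms=1/4b
4) 375.0ms=1b +375.0ms=1b
5) 750.0ms=2b +375.0ms=1b
6) 1125.0ms=3b +375.0ms=1b
7) 1500.0ms=4b +187.5ms=1/2b
8) 1687.5ms=9/2b +312.5ms=5/6b
9) 2000.0ms=16/3b +125.0ms=1/3b
10) 2125.0ms=17/3b +125.0ms=1/3b
11) 2250.0ms=6b +562.5ms=3/2b
12) 2812.5ms=15/2b +187.5ms=1/2b
Σ=8b of 8 (160bpm 2/4) — PASS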